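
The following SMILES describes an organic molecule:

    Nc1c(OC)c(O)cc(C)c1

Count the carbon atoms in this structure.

Count every carbon token in the SMILES (each C, including those in ring-closure positions and inside branches).
Carbon count: 8.

8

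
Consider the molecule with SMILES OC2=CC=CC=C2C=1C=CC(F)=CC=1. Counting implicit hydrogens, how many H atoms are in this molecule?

Walk through each heavy atom and fill implicit hydrogens from standard valence (C 4, N 3, O 2, S 2, halogen 1):
  atom 1: O, bond orders sum to 1 (valence 2) → 1 H
  atom 2: C, bond orders sum to 4 (valence 4) → 0 H
  atom 3: C, bond orders sum to 3 (valence 4) → 1 H
  atom 4: C, bond orders sum to 3 (valence 4) → 1 H
  atom 5: C, bond orders sum to 3 (valence 4) → 1 H
  atom 6: C, bond orders sum to 3 (valence 4) → 1 H
  atom 7: C, bond orders sum to 4 (valence 4) → 0 H
  atom 8: C, bond orders sum to 4 (valence 4) → 0 H
  atom 9: C, bond orders sum to 3 (valence 4) → 1 H
  atom 10: C, bond orders sum to 3 (valence 4) → 1 H
  atom 11: C, bond orders sum to 4 (valence 4) → 0 H
  atom 12: F (halogen, monovalent) → 0 H
  atom 13: C, bond orders sum to 3 (valence 4) → 1 H
  atom 14: C, bond orders sum to 3 (valence 4) → 1 H
Total hydrogens: 9.

9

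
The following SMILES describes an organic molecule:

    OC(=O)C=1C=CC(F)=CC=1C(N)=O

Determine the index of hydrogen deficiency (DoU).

Degree of unsaturation = (number of rings) + (number of π bonds).
Ring closures in the SMILES: 1.
π bonds: 5 double bonds (each 1 DoU) → 5 DoU from unsaturation.
Total DoU = 1 + 5 = 6.

6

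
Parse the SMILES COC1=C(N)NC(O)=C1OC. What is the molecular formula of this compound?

Walk through each heavy atom and fill implicit hydrogens from standard valence (C 4, N 3, O 2, S 2, halogen 1):
  atom 1: C, bond orders sum to 1 (valence 4) → 3 H
  atom 2: O, bond orders sum to 2 (valence 2) → 0 H
  atom 3: C, bond orders sum to 4 (valence 4) → 0 H
  atom 4: C, bond orders sum to 4 (valence 4) → 0 H
  atom 5: N, bond orders sum to 1 (valence 3) → 2 H
  atom 6: N, bond orders sum to 2 (valence 3) → 1 H
  atom 7: C, bond orders sum to 4 (valence 4) → 0 H
  atom 8: O, bond orders sum to 1 (valence 2) → 1 H
  atom 9: C, bond orders sum to 4 (valence 4) → 0 H
  atom 10: O, bond orders sum to 2 (valence 2) → 0 H
  atom 11: C, bond orders sum to 1 (valence 4) → 3 H
Totals → C:6, H:10, N:2, O:3.
In Hill order: C6H10N2O3.

C6H10N2O3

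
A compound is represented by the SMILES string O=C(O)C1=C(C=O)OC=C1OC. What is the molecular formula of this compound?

C7H6O5

Walk through each heavy atom and fill implicit hydrogens from standard valence (C 4, N 3, O 2, S 2, halogen 1):
  atom 1: O, bond orders sum to 2 (valence 2) → 0 H
  atom 2: C, bond orders sum to 4 (valence 4) → 0 H
  atom 3: O, bond orders sum to 1 (valence 2) → 1 H
  atom 4: C, bond orders sum to 4 (valence 4) → 0 H
  atom 5: C, bond orders sum to 4 (valence 4) → 0 H
  atom 6: C, bond orders sum to 3 (valence 4) → 1 H
  atom 7: O, bond orders sum to 2 (valence 2) → 0 H
  atom 8: O, bond orders sum to 2 (valence 2) → 0 H
  atom 9: C, bond orders sum to 3 (valence 4) → 1 H
  atom 10: C, bond orders sum to 4 (valence 4) → 0 H
  atom 11: O, bond orders sum to 2 (valence 2) → 0 H
  atom 12: C, bond orders sum to 1 (valence 4) → 3 H
Totals → C:7, H:6, O:5.
In Hill order: C7H6O5.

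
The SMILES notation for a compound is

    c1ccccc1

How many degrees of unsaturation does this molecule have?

4

Molecular formula: C6H6.
DoU = (2C + 2 + N − H − X) / 2, where X is the halogen count and O/S are ignored.
    = (2·6 + 2 + 0 − 6 − 0) / 2 = 8 / 2 = 4.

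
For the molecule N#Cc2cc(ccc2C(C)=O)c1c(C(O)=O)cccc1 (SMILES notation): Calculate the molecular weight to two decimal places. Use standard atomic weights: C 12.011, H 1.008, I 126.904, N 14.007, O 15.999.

265.27 g/mol

First, the molecular formula is C16H11NO3 (counting implicit H from valence).
  C: 16 × 12.011 = 192.176
  H: 11 × 1.008 = 11.088
  N: 1 × 14.007 = 14.007
  O: 3 × 15.999 = 47.997
Sum: 16×12.011 + 11×1.008 + 1×14.007 + 3×15.999 = 265.268 → 265.27 g/mol.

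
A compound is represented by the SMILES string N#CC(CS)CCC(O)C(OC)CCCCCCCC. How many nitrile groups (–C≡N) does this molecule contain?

1

The nitrile motif appears at heavy-atom position 2 in the SMILES.
Other groups present: 1 ether, 1 hydroxyl, 1 thiol.
Nitrile count: 1.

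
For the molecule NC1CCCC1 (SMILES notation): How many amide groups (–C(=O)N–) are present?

Scan the SMILES for the amide motif — none present.
Groups that are present: 1 primary amine.

0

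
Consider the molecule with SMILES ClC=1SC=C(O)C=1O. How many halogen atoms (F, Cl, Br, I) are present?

1

Halogen atoms appear at heavy-atom position 1 (1×Cl).
Other groups present: 2 hydroxyl.
Halogen count: 1.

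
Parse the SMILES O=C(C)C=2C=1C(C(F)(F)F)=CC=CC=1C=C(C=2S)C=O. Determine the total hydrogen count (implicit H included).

Walk through each heavy atom and fill implicit hydrogens from standard valence (C 4, N 3, O 2, S 2, halogen 1):
  atom 1: O, bond orders sum to 2 (valence 2) → 0 H
  atom 2: C, bond orders sum to 4 (valence 4) → 0 H
  atom 3: C, bond orders sum to 1 (valence 4) → 3 H
  atom 4: C, bond orders sum to 4 (valence 4) → 0 H
  atom 5: C, bond orders sum to 4 (valence 4) → 0 H
  atom 6: C, bond orders sum to 4 (valence 4) → 0 H
  atom 7: C, bond orders sum to 4 (valence 4) → 0 H
  atom 8: F (halogen, monovalent) → 0 H
  atom 9: F (halogen, monovalent) → 0 H
  atom 10: F (halogen, monovalent) → 0 H
  atom 11: C, bond orders sum to 3 (valence 4) → 1 H
  atom 12: C, bond orders sum to 3 (valence 4) → 1 H
  atom 13: C, bond orders sum to 3 (valence 4) → 1 H
  atom 14: C, bond orders sum to 4 (valence 4) → 0 H
  atom 15: C, bond orders sum to 3 (valence 4) → 1 H
  atom 16: C, bond orders sum to 4 (valence 4) → 0 H
  atom 17: C, bond orders sum to 4 (valence 4) → 0 H
  atom 18: S, bond orders sum to 1 (valence 2) → 1 H
  atom 19: C, bond orders sum to 3 (valence 4) → 1 H
  atom 20: O, bond orders sum to 2 (valence 2) → 0 H
Total hydrogens: 9.

9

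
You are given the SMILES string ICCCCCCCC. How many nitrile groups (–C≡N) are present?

0

Scan the SMILES for the nitrile motif — none present.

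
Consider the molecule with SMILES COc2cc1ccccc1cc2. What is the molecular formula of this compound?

C11H10O

Walk through each heavy atom and fill implicit hydrogens from standard valence (C 4, N 3, O 2, S 2, halogen 1); for lowercase aromatic atoms, an aromatic c carries 1 H when it has two neighbours and 0 H with three, and aromatic n carries 0 H:
  atom 1: C, bond orders sum to 1 (valence 4) → 3 H
  atom 2: O, bond orders sum to 2 (valence 2) → 0 H
  atom 3: aromatic c, 3 neighbours → 0 H
  atom 4: aromatic c, 2 neighbours → 1 H
  atom 5: aromatic c, 3 neighbours → 0 H
  atom 6: aromatic c, 2 neighbours → 1 H
  atom 7: aromatic c, 2 neighbours → 1 H
  atom 8: aromatic c, 2 neighbours → 1 H
  atom 9: aromatic c, 2 neighbours → 1 H
  atom 10: aromatic c, 3 neighbours → 0 H
  atom 11: aromatic c, 2 neighbours → 1 H
  atom 12: aromatic c, 2 neighbours → 1 H
Totals → C:11, H:10, O:1.
In Hill order: C11H10O.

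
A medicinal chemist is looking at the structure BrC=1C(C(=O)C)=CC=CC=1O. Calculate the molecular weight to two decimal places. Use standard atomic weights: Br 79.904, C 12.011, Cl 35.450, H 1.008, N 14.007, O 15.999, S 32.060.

215.05 g/mol

First, the molecular formula is C8H7BrO2 (counting implicit H from valence).
  Br: 1 × 79.904 = 79.904
  C: 8 × 12.011 = 96.088
  H: 7 × 1.008 = 7.056
  O: 2 × 15.999 = 31.998
Sum: 1×79.904 + 8×12.011 + 7×1.008 + 2×15.999 = 215.046 → 215.05 g/mol.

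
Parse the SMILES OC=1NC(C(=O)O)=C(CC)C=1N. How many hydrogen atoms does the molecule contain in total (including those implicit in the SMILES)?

10

Walk through each heavy atom and fill implicit hydrogens from standard valence (C 4, N 3, O 2, S 2, halogen 1):
  atom 1: O, bond orders sum to 1 (valence 2) → 1 H
  atom 2: C, bond orders sum to 4 (valence 4) → 0 H
  atom 3: N, bond orders sum to 2 (valence 3) → 1 H
  atom 4: C, bond orders sum to 4 (valence 4) → 0 H
  atom 5: C, bond orders sum to 4 (valence 4) → 0 H
  atom 6: O, bond orders sum to 2 (valence 2) → 0 H
  atom 7: O, bond orders sum to 1 (valence 2) → 1 H
  atom 8: C, bond orders sum to 4 (valence 4) → 0 H
  atom 9: C, bond orders sum to 2 (valence 4) → 2 H
  atom 10: C, bond orders sum to 1 (valence 4) → 3 H
  atom 11: C, bond orders sum to 4 (valence 4) → 0 H
  atom 12: N, bond orders sum to 1 (valence 3) → 2 H
Total hydrogens: 10.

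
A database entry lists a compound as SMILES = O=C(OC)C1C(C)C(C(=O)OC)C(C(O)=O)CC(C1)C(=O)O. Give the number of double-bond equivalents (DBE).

Degree of unsaturation = (number of rings) + (number of π bonds).
Ring closures in the SMILES: 1.
π bonds: 4 double bonds (each 1 DoU) → 4 DoU from unsaturation.
Total DoU = 1 + 4 = 5.

5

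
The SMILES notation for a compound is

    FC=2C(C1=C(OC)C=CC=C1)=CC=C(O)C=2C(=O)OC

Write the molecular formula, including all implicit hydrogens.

C15H13FO4

Walk through each heavy atom and fill implicit hydrogens from standard valence (C 4, N 3, O 2, S 2, halogen 1):
  atom 1: F (halogen, monovalent) → 0 H
  atom 2: C, bond orders sum to 4 (valence 4) → 0 H
  atom 3: C, bond orders sum to 4 (valence 4) → 0 H
  atom 4: C, bond orders sum to 4 (valence 4) → 0 H
  atom 5: C, bond orders sum to 4 (valence 4) → 0 H
  atom 6: O, bond orders sum to 2 (valence 2) → 0 H
  atom 7: C, bond orders sum to 1 (valence 4) → 3 H
  atom 8: C, bond orders sum to 3 (valence 4) → 1 H
  atom 9: C, bond orders sum to 3 (valence 4) → 1 H
  atom 10: C, bond orders sum to 3 (valence 4) → 1 H
  atom 11: C, bond orders sum to 3 (valence 4) → 1 H
  atom 12: C, bond orders sum to 3 (valence 4) → 1 H
  atom 13: C, bond orders sum to 3 (valence 4) → 1 H
  atom 14: C, bond orders sum to 4 (valence 4) → 0 H
  atom 15: O, bond orders sum to 1 (valence 2) → 1 H
  atom 16: C, bond orders sum to 4 (valence 4) → 0 H
  atom 17: C, bond orders sum to 4 (valence 4) → 0 H
  atom 18: O, bond orders sum to 2 (valence 2) → 0 H
  atom 19: O, bond orders sum to 2 (valence 2) → 0 H
  atom 20: C, bond orders sum to 1 (valence 4) → 3 H
Totals → C:15, H:13, F:1, O:4.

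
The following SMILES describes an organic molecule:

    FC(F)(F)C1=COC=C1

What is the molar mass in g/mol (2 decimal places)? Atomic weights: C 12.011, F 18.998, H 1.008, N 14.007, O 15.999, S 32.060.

First, the molecular formula is C5H3F3O (counting implicit H from valence).
  C: 5 × 12.011 = 60.055
  F: 3 × 18.998 = 56.994
  H: 3 × 1.008 = 3.024
  O: 1 × 15.999 = 15.999
Sum: 5×12.011 + 3×18.998 + 3×1.008 + 1×15.999 = 136.072 → 136.07 g/mol.

136.07 g/mol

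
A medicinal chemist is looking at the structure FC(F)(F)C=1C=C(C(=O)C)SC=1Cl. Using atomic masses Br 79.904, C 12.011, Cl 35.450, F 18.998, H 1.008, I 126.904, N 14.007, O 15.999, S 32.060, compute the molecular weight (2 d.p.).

First, the molecular formula is C7H4ClF3OS (counting implicit H from valence).
  C: 7 × 12.011 = 84.077
  Cl: 1 × 35.450 = 35.450
  F: 3 × 18.998 = 56.994
  H: 4 × 1.008 = 4.032
  O: 1 × 15.999 = 15.999
  S: 1 × 32.060 = 32.060
Sum: 7×12.011 + 1×35.450 + 3×18.998 + 4×1.008 + 1×15.999 + 1×32.060 = 228.612 → 228.61 g/mol.

228.61 g/mol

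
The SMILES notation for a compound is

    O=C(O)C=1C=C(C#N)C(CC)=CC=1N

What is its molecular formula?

Walk through each heavy atom and fill implicit hydrogens from standard valence (C 4, N 3, O 2, S 2, halogen 1):
  atom 1: O, bond orders sum to 2 (valence 2) → 0 H
  atom 2: C, bond orders sum to 4 (valence 4) → 0 H
  atom 3: O, bond orders sum to 1 (valence 2) → 1 H
  atom 4: C, bond orders sum to 4 (valence 4) → 0 H
  atom 5: C, bond orders sum to 3 (valence 4) → 1 H
  atom 6: C, bond orders sum to 4 (valence 4) → 0 H
  atom 7: C, bond orders sum to 4 (valence 4) → 0 H
  atom 8: N, bond orders sum to 3 (valence 3) → 0 H
  atom 9: C, bond orders sum to 4 (valence 4) → 0 H
  atom 10: C, bond orders sum to 2 (valence 4) → 2 H
  atom 11: C, bond orders sum to 1 (valence 4) → 3 H
  atom 12: C, bond orders sum to 3 (valence 4) → 1 H
  atom 13: C, bond orders sum to 4 (valence 4) → 0 H
  atom 14: N, bond orders sum to 1 (valence 3) → 2 H
Totals → C:10, H:10, N:2, O:2.

C10H10N2O2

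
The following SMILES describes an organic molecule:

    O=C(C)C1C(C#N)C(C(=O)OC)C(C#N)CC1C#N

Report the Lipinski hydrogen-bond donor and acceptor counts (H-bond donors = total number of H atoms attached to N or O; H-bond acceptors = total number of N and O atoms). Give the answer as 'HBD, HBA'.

Donors: find every N or O and count the H atoms it carries.
  atom 1 (O): bond orders sum to 2 → 0 H
  atom 7 (N): bond orders sum to 3 → 0 H
  atom 10 (O): bond orders sum to 2 → 0 H
  atom 11 (O): bond orders sum to 2 → 0 H
  atom 15 (N): bond orders sum to 3 → 0 H
  atom 19 (N): bond orders sum to 3 → 0 H
Lipinski HBD = 0.
Acceptors: N atoms = 3, O atoms = 3 → HBA = 6.

0, 6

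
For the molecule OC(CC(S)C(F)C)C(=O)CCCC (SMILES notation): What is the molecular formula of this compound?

C10H19FO2S

Walk through each heavy atom and fill implicit hydrogens from standard valence (C 4, N 3, O 2, S 2, halogen 1):
  atom 1: O, bond orders sum to 1 (valence 2) → 1 H
  atom 2: C, bond orders sum to 3 (valence 4) → 1 H
  atom 3: C, bond orders sum to 2 (valence 4) → 2 H
  atom 4: C, bond orders sum to 3 (valence 4) → 1 H
  atom 5: S, bond orders sum to 1 (valence 2) → 1 H
  atom 6: C, bond orders sum to 3 (valence 4) → 1 H
  atom 7: F (halogen, monovalent) → 0 H
  atom 8: C, bond orders sum to 1 (valence 4) → 3 H
  atom 9: C, bond orders sum to 4 (valence 4) → 0 H
  atom 10: O, bond orders sum to 2 (valence 2) → 0 H
  atom 11: C, bond orders sum to 2 (valence 4) → 2 H
  atom 12: C, bond orders sum to 2 (valence 4) → 2 H
  atom 13: C, bond orders sum to 2 (valence 4) → 2 H
  atom 14: C, bond orders sum to 1 (valence 4) → 3 H
Totals → C:10, H:19, F:1, O:2, S:1.
In Hill order: C10H19FO2S.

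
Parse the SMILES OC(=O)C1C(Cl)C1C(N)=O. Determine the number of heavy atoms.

Every atom symbol written in the SMILES (organic subset) is one heavy atom; implicit H are not written.
Heavy atoms by element → C:5, Cl:1, N:1, O:3.
Total: 10.

10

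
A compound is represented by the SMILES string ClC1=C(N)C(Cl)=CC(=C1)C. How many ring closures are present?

In SMILES, each pair of matching ring-closure digits denotes one ring-closing bond; the number of such bonds equals the number of independent rings.
Ring-closure bonds here: 1.

1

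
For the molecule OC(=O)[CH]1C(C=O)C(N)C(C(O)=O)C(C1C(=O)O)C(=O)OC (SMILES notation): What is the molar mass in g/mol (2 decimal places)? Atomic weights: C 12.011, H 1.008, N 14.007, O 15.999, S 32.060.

317.25 g/mol

First, the molecular formula is C12H15NO9 (counting implicit H from valence).
  C: 12 × 12.011 = 144.132
  H: 15 × 1.008 = 15.120
  N: 1 × 14.007 = 14.007
  O: 9 × 15.999 = 143.991
Sum: 12×12.011 + 15×1.008 + 1×14.007 + 9×15.999 = 317.250 → 317.25 g/mol.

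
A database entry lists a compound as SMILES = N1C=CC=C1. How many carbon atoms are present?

Count every carbon token in the SMILES (each C, including those in ring-closure positions and inside branches).
Carbon count: 4.

4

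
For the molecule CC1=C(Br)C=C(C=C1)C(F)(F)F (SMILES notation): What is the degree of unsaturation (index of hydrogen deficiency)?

Molecular formula: C8H6BrF3.
DoU = (2C + 2 + N − H − X) / 2, where X is the halogen count and O/S are ignored.
    = (2·8 + 2 + 0 − 6 − 4) / 2 = 8 / 2 = 4.

4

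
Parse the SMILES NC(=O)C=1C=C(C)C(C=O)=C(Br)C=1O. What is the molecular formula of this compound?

Walk through each heavy atom and fill implicit hydrogens from standard valence (C 4, N 3, O 2, S 2, halogen 1):
  atom 1: N, bond orders sum to 1 (valence 3) → 2 H
  atom 2: C, bond orders sum to 4 (valence 4) → 0 H
  atom 3: O, bond orders sum to 2 (valence 2) → 0 H
  atom 4: C, bond orders sum to 4 (valence 4) → 0 H
  atom 5: C, bond orders sum to 3 (valence 4) → 1 H
  atom 6: C, bond orders sum to 4 (valence 4) → 0 H
  atom 7: C, bond orders sum to 1 (valence 4) → 3 H
  atom 8: C, bond orders sum to 4 (valence 4) → 0 H
  atom 9: C, bond orders sum to 3 (valence 4) → 1 H
  atom 10: O, bond orders sum to 2 (valence 2) → 0 H
  atom 11: C, bond orders sum to 4 (valence 4) → 0 H
  atom 12: Br (halogen, monovalent) → 0 H
  atom 13: C, bond orders sum to 4 (valence 4) → 0 H
  atom 14: O, bond orders sum to 1 (valence 2) → 1 H
Totals → C:9, H:8, Br:1, N:1, O:3.
In Hill order: C9H8BrNO3.

C9H8BrNO3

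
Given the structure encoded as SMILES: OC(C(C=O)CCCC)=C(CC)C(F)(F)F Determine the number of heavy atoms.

Every atom symbol written in the SMILES (organic subset) is one heavy atom; implicit H are not written.
Heavy atoms by element → C:11, F:3, O:2.
Total: 16.

16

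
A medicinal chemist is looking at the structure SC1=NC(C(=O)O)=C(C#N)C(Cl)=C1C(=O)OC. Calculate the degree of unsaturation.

Degree of unsaturation = (number of rings) + (number of π bonds).
Ring closures in the SMILES: 1.
π bonds: 5 double bonds (each 1 DoU), 1 triple bond (each 2 DoU) → 7 DoU from unsaturation.
Total DoU = 1 + 7 = 8.

8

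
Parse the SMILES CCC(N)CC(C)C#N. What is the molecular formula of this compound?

Walk through each heavy atom and fill implicit hydrogens from standard valence (C 4, N 3, O 2, S 2, halogen 1):
  atom 1: C, bond orders sum to 1 (valence 4) → 3 H
  atom 2: C, bond orders sum to 2 (valence 4) → 2 H
  atom 3: C, bond orders sum to 3 (valence 4) → 1 H
  atom 4: N, bond orders sum to 1 (valence 3) → 2 H
  atom 5: C, bond orders sum to 2 (valence 4) → 2 H
  atom 6: C, bond orders sum to 3 (valence 4) → 1 H
  atom 7: C, bond orders sum to 1 (valence 4) → 3 H
  atom 8: C, bond orders sum to 4 (valence 4) → 0 H
  atom 9: N, bond orders sum to 3 (valence 3) → 0 H
Totals → C:7, H:14, N:2.

C7H14N2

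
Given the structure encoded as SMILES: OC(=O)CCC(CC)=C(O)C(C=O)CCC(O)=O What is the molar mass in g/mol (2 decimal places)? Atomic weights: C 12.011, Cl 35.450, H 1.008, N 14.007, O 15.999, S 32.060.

258.27 g/mol

First, the molecular formula is C12H18O6 (counting implicit H from valence).
  C: 12 × 12.011 = 144.132
  H: 18 × 1.008 = 18.144
  O: 6 × 15.999 = 95.994
Sum: 12×12.011 + 18×1.008 + 6×15.999 = 258.270 → 258.27 g/mol.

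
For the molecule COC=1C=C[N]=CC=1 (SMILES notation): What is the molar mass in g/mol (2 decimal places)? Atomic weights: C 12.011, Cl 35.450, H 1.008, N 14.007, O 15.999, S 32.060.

First, the molecular formula is C6H7NO (counting implicit H from valence).
  C: 6 × 12.011 = 72.066
  H: 7 × 1.008 = 7.056
  N: 1 × 14.007 = 14.007
  O: 1 × 15.999 = 15.999
Sum: 6×12.011 + 7×1.008 + 1×14.007 + 1×15.999 = 109.128 → 109.13 g/mol.

109.13 g/mol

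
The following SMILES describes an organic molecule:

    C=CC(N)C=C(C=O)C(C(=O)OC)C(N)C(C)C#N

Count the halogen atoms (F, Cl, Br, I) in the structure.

Scan the SMILES for the halogen motif — none present.
Groups that are present: 1 aldehyde, 2 alkene, 1 ester, 1 nitrile, 2 primary amine.

0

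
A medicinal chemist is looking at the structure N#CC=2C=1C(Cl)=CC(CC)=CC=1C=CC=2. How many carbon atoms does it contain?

13

Count every carbon token in the SMILES (each C, including those in ring-closure positions and inside branches).
Carbon count: 13.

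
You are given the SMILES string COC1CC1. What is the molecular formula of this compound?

C4H8O

Walk through each heavy atom and fill implicit hydrogens from standard valence (C 4, N 3, O 2, S 2, halogen 1):
  atom 1: C, bond orders sum to 1 (valence 4) → 3 H
  atom 2: O, bond orders sum to 2 (valence 2) → 0 H
  atom 3: C, bond orders sum to 3 (valence 4) → 1 H
  atom 4: C, bond orders sum to 2 (valence 4) → 2 H
  atom 5: C, bond orders sum to 2 (valence 4) → 2 H
Totals → C:4, H:8, O:1.
In Hill order: C4H8O.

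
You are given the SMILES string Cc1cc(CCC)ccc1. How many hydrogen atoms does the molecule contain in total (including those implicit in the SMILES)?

Walk through each heavy atom and fill implicit hydrogens from standard valence (C 4, N 3, O 2, S 2, halogen 1); for lowercase aromatic atoms, an aromatic c carries 1 H when it has two neighbours and 0 H with three, and aromatic n carries 0 H:
  atom 1: C, bond orders sum to 1 (valence 4) → 3 H
  atom 2: aromatic c, 3 neighbours → 0 H
  atom 3: aromatic c, 2 neighbours → 1 H
  atom 4: aromatic c, 3 neighbours → 0 H
  atom 5: C, bond orders sum to 2 (valence 4) → 2 H
  atom 6: C, bond orders sum to 2 (valence 4) → 2 H
  atom 7: C, bond orders sum to 1 (valence 4) → 3 H
  atom 8: aromatic c, 2 neighbours → 1 H
  atom 9: aromatic c, 2 neighbours → 1 H
  atom 10: aromatic c, 2 neighbours → 1 H
Total hydrogens: 14.

14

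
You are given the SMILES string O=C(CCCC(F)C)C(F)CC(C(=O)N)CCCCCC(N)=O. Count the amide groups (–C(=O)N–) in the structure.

2

The amide motif appears at heavy-atom positions 13, 21 in the SMILES.
Other groups present: 1 ketone.
Amide count: 2.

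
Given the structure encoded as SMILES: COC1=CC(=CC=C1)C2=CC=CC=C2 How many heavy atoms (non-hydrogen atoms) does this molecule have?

14

Every atom symbol written in the SMILES (organic subset) is one heavy atom; implicit H are not written.
Heavy atoms by element → C:13, O:1.
Total: 14.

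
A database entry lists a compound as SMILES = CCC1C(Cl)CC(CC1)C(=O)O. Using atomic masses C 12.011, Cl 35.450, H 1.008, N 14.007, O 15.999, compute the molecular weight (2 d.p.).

First, the molecular formula is C9H15ClO2 (counting implicit H from valence).
  C: 9 × 12.011 = 108.099
  Cl: 1 × 35.450 = 35.450
  H: 15 × 1.008 = 15.120
  O: 2 × 15.999 = 31.998
Sum: 9×12.011 + 1×35.450 + 15×1.008 + 2×15.999 = 190.667 → 190.67 g/mol.

190.67 g/mol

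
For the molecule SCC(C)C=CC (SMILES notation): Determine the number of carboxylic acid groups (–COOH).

0

Scan the SMILES for the carboxylic acid motif — none present.
Groups that are present: 1 alkene, 1 thiol.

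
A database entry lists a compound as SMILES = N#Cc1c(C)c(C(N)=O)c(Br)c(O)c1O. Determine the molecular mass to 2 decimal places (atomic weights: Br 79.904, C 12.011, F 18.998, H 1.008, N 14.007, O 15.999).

First, the molecular formula is C9H7BrN2O3 (counting implicit H from valence).
  Br: 1 × 79.904 = 79.904
  C: 9 × 12.011 = 108.099
  H: 7 × 1.008 = 7.056
  N: 2 × 14.007 = 28.014
  O: 3 × 15.999 = 47.997
Sum: 1×79.904 + 9×12.011 + 7×1.008 + 2×14.007 + 3×15.999 = 271.070 → 271.07 g/mol.

271.07 g/mol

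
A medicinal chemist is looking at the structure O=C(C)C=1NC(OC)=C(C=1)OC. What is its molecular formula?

C8H11NO3

Walk through each heavy atom and fill implicit hydrogens from standard valence (C 4, N 3, O 2, S 2, halogen 1):
  atom 1: O, bond orders sum to 2 (valence 2) → 0 H
  atom 2: C, bond orders sum to 4 (valence 4) → 0 H
  atom 3: C, bond orders sum to 1 (valence 4) → 3 H
  atom 4: C, bond orders sum to 4 (valence 4) → 0 H
  atom 5: N, bond orders sum to 2 (valence 3) → 1 H
  atom 6: C, bond orders sum to 4 (valence 4) → 0 H
  atom 7: O, bond orders sum to 2 (valence 2) → 0 H
  atom 8: C, bond orders sum to 1 (valence 4) → 3 H
  atom 9: C, bond orders sum to 4 (valence 4) → 0 H
  atom 10: C, bond orders sum to 3 (valence 4) → 1 H
  atom 11: O, bond orders sum to 2 (valence 2) → 0 H
  atom 12: C, bond orders sum to 1 (valence 4) → 3 H
Totals → C:8, H:11, N:1, O:3.
In Hill order: C8H11NO3.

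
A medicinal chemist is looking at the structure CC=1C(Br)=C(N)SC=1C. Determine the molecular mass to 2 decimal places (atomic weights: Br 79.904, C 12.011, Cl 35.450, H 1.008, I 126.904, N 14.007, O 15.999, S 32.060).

First, the molecular formula is C6H8BrNS (counting implicit H from valence).
  Br: 1 × 79.904 = 79.904
  C: 6 × 12.011 = 72.066
  H: 8 × 1.008 = 8.064
  N: 1 × 14.007 = 14.007
  S: 1 × 32.060 = 32.060
Sum: 1×79.904 + 6×12.011 + 8×1.008 + 1×14.007 + 1×32.060 = 206.101 → 206.10 g/mol.

206.10 g/mol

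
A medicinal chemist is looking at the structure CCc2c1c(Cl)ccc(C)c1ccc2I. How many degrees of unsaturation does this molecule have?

Molecular formula: C13H12ClI.
DoU = (2C + 2 + N − H − X) / 2, where X is the halogen count and O/S are ignored.
    = (2·13 + 2 + 0 − 12 − 2) / 2 = 14 / 2 = 7.

7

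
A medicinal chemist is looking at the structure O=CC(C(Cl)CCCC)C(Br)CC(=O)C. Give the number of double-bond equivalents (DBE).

2

Degree of unsaturation = (number of rings) + (number of π bonds).
Ring closures in the SMILES: 0.
π bonds: 2 double bonds (each 1 DoU) → 2 DoU from unsaturation.
Total DoU = 0 + 2 = 2.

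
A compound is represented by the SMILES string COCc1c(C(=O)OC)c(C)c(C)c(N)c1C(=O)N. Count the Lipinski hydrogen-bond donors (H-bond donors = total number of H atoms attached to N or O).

4

Donors: find every N or O and count the H atoms it carries.
  atom 2 (O): bond orders sum to 2 → 0 H
  atom 7 (O): bond orders sum to 2 → 0 H
  atom 8 (O): bond orders sum to 2 → 0 H
  atom 15 (N): bond orders sum to 1 → 2 H
  atom 18 (O): bond orders sum to 2 → 0 H
  atom 19 (N): bond orders sum to 1 → 2 H
Lipinski HBD = 4.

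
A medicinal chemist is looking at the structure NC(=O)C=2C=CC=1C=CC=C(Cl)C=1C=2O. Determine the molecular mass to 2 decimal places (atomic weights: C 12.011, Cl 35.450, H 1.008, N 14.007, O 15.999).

221.64 g/mol

First, the molecular formula is C11H8ClNO2 (counting implicit H from valence).
  C: 11 × 12.011 = 132.121
  Cl: 1 × 35.450 = 35.450
  H: 8 × 1.008 = 8.064
  N: 1 × 14.007 = 14.007
  O: 2 × 15.999 = 31.998
Sum: 11×12.011 + 1×35.450 + 8×1.008 + 1×14.007 + 2×15.999 = 221.640 → 221.64 g/mol.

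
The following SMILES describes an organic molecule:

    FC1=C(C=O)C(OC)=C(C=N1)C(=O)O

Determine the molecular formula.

Walk through each heavy atom and fill implicit hydrogens from standard valence (C 4, N 3, O 2, S 2, halogen 1):
  atom 1: F (halogen, monovalent) → 0 H
  atom 2: C, bond orders sum to 4 (valence 4) → 0 H
  atom 3: C, bond orders sum to 4 (valence 4) → 0 H
  atom 4: C, bond orders sum to 3 (valence 4) → 1 H
  atom 5: O, bond orders sum to 2 (valence 2) → 0 H
  atom 6: C, bond orders sum to 4 (valence 4) → 0 H
  atom 7: O, bond orders sum to 2 (valence 2) → 0 H
  atom 8: C, bond orders sum to 1 (valence 4) → 3 H
  atom 9: C, bond orders sum to 4 (valence 4) → 0 H
  atom 10: C, bond orders sum to 3 (valence 4) → 1 H
  atom 11: N, bond orders sum to 3 (valence 3) → 0 H
  atom 12: C, bond orders sum to 4 (valence 4) → 0 H
  atom 13: O, bond orders sum to 2 (valence 2) → 0 H
  atom 14: O, bond orders sum to 1 (valence 2) → 1 H
Totals → C:8, H:6, F:1, N:1, O:4.
In Hill order: C8H6FNO4.

C8H6FNO4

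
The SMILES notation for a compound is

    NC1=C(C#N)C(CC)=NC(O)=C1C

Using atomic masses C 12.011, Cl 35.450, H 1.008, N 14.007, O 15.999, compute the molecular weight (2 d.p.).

177.21 g/mol

First, the molecular formula is C9H11N3O (counting implicit H from valence).
  C: 9 × 12.011 = 108.099
  H: 11 × 1.008 = 11.088
  N: 3 × 14.007 = 42.021
  O: 1 × 15.999 = 15.999
Sum: 9×12.011 + 11×1.008 + 3×14.007 + 1×15.999 = 177.207 → 177.21 g/mol.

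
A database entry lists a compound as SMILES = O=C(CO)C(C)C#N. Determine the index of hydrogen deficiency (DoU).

Molecular formula: C5H7NO2.
DoU = (2C + 2 + N − H − X) / 2, where X is the halogen count and O/S are ignored.
    = (2·5 + 2 + 1 − 7 − 0) / 2 = 6 / 2 = 3.

3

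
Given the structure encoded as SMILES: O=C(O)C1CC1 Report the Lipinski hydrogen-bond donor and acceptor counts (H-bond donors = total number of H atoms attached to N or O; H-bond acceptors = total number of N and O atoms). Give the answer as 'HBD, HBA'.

1, 2

Donors: find every N or O and count the H atoms it carries.
  atom 1 (O): bond orders sum to 2 → 0 H
  atom 3 (O): bond orders sum to 1 → 1 H
Lipinski HBD = 1.
Acceptors: N atoms = 0, O atoms = 2 → HBA = 2.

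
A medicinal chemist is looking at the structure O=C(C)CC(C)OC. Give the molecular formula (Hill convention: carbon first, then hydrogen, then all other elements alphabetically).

Walk through each heavy atom and fill implicit hydrogens from standard valence (C 4, N 3, O 2, S 2, halogen 1):
  atom 1: O, bond orders sum to 2 (valence 2) → 0 H
  atom 2: C, bond orders sum to 4 (valence 4) → 0 H
  atom 3: C, bond orders sum to 1 (valence 4) → 3 H
  atom 4: C, bond orders sum to 2 (valence 4) → 2 H
  atom 5: C, bond orders sum to 3 (valence 4) → 1 H
  atom 6: C, bond orders sum to 1 (valence 4) → 3 H
  atom 7: O, bond orders sum to 2 (valence 2) → 0 H
  atom 8: C, bond orders sum to 1 (valence 4) → 3 H
Totals → C:6, H:12, O:2.

C6H12O2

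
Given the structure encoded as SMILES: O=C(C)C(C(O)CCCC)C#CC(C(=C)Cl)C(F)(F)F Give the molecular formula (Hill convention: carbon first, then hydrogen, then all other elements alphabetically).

Walk through each heavy atom and fill implicit hydrogens from standard valence (C 4, N 3, O 2, S 2, halogen 1):
  atom 1: O, bond orders sum to 2 (valence 2) → 0 H
  atom 2: C, bond orders sum to 4 (valence 4) → 0 H
  atom 3: C, bond orders sum to 1 (valence 4) → 3 H
  atom 4: C, bond orders sum to 3 (valence 4) → 1 H
  atom 5: C, bond orders sum to 3 (valence 4) → 1 H
  atom 6: O, bond orders sum to 1 (valence 2) → 1 H
  atom 7: C, bond orders sum to 2 (valence 4) → 2 H
  atom 8: C, bond orders sum to 2 (valence 4) → 2 H
  atom 9: C, bond orders sum to 2 (valence 4) → 2 H
  atom 10: C, bond orders sum to 1 (valence 4) → 3 H
  atom 11: C, bond orders sum to 4 (valence 4) → 0 H
  atom 12: C, bond orders sum to 4 (valence 4) → 0 H
  atom 13: C, bond orders sum to 3 (valence 4) → 1 H
  atom 14: C, bond orders sum to 4 (valence 4) → 0 H
  atom 15: C, bond orders sum to 2 (valence 4) → 2 H
  atom 16: Cl (halogen, monovalent) → 0 H
  atom 17: C, bond orders sum to 4 (valence 4) → 0 H
  atom 18: F (halogen, monovalent) → 0 H
  atom 19: F (halogen, monovalent) → 0 H
  atom 20: F (halogen, monovalent) → 0 H
Totals → C:14, H:18, Cl:1, F:3, O:2.

C14H18ClF3O2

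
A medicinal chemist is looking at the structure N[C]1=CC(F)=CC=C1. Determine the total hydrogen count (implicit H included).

Walk through each heavy atom and fill implicit hydrogens from standard valence (C 4, N 3, O 2, S 2, halogen 1):
  atom 1: N, bond orders sum to 1 (valence 3) → 2 H
  atom 2: C with explicit H count 0
  atom 3: C, bond orders sum to 3 (valence 4) → 1 H
  atom 4: C, bond orders sum to 4 (valence 4) → 0 H
  atom 5: F (halogen, monovalent) → 0 H
  atom 6: C, bond orders sum to 3 (valence 4) → 1 H
  atom 7: C, bond orders sum to 3 (valence 4) → 1 H
  atom 8: C, bond orders sum to 3 (valence 4) → 1 H
Total hydrogens: 6.

6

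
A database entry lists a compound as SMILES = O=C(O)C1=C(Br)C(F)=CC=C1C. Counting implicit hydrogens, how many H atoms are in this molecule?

6

Walk through each heavy atom and fill implicit hydrogens from standard valence (C 4, N 3, O 2, S 2, halogen 1):
  atom 1: O, bond orders sum to 2 (valence 2) → 0 H
  atom 2: C, bond orders sum to 4 (valence 4) → 0 H
  atom 3: O, bond orders sum to 1 (valence 2) → 1 H
  atom 4: C, bond orders sum to 4 (valence 4) → 0 H
  atom 5: C, bond orders sum to 4 (valence 4) → 0 H
  atom 6: Br (halogen, monovalent) → 0 H
  atom 7: C, bond orders sum to 4 (valence 4) → 0 H
  atom 8: F (halogen, monovalent) → 0 H
  atom 9: C, bond orders sum to 3 (valence 4) → 1 H
  atom 10: C, bond orders sum to 3 (valence 4) → 1 H
  atom 11: C, bond orders sum to 4 (valence 4) → 0 H
  atom 12: C, bond orders sum to 1 (valence 4) → 3 H
Total hydrogens: 6.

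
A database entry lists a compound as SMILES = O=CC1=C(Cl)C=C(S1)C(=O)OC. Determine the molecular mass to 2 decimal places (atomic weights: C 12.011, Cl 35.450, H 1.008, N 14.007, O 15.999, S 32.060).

First, the molecular formula is C7H5ClO3S (counting implicit H from valence).
  C: 7 × 12.011 = 84.077
  Cl: 1 × 35.450 = 35.450
  H: 5 × 1.008 = 5.040
  O: 3 × 15.999 = 47.997
  S: 1 × 32.060 = 32.060
Sum: 7×12.011 + 1×35.450 + 5×1.008 + 3×15.999 + 1×32.060 = 204.624 → 204.62 g/mol.

204.62 g/mol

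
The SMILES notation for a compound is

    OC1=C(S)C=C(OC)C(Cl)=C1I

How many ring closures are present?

In SMILES, each pair of matching ring-closure digits denotes one ring-closing bond; the number of such bonds equals the number of independent rings.
Ring-closure bonds here: 1.

1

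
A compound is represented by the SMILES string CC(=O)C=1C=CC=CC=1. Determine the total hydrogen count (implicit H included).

8

Walk through each heavy atom and fill implicit hydrogens from standard valence (C 4, N 3, O 2, S 2, halogen 1):
  atom 1: C, bond orders sum to 1 (valence 4) → 3 H
  atom 2: C, bond orders sum to 4 (valence 4) → 0 H
  atom 3: O, bond orders sum to 2 (valence 2) → 0 H
  atom 4: C, bond orders sum to 4 (valence 4) → 0 H
  atom 5: C, bond orders sum to 3 (valence 4) → 1 H
  atom 6: C, bond orders sum to 3 (valence 4) → 1 H
  atom 7: C, bond orders sum to 3 (valence 4) → 1 H
  atom 8: C, bond orders sum to 3 (valence 4) → 1 H
  atom 9: C, bond orders sum to 3 (valence 4) → 1 H
Total hydrogens: 8.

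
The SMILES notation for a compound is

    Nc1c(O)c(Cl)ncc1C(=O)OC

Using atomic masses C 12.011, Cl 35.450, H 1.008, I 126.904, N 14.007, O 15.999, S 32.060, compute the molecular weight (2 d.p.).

202.59 g/mol

First, the molecular formula is C7H7ClN2O3 (counting implicit H from valence).
  C: 7 × 12.011 = 84.077
  Cl: 1 × 35.450 = 35.450
  H: 7 × 1.008 = 7.056
  N: 2 × 14.007 = 28.014
  O: 3 × 15.999 = 47.997
Sum: 7×12.011 + 1×35.450 + 7×1.008 + 2×14.007 + 3×15.999 = 202.594 → 202.59 g/mol.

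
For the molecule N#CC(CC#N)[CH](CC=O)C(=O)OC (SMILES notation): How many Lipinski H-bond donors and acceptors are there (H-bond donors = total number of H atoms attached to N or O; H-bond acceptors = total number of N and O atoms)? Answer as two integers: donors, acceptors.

0, 5

Donors: find every N or O and count the H atoms it carries.
  atom 1 (N): bond orders sum to 3 → 0 H
  atom 6 (N): bond orders sum to 3 → 0 H
  atom 10 (O): bond orders sum to 2 → 0 H
  atom 12 (O): bond orders sum to 2 → 0 H
  atom 13 (O): bond orders sum to 2 → 0 H
Lipinski HBD = 0.
Acceptors: N atoms = 2, O atoms = 3 → HBA = 5.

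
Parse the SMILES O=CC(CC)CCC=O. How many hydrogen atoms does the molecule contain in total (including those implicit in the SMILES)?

Walk through each heavy atom and fill implicit hydrogens from standard valence (C 4, N 3, O 2, S 2, halogen 1):
  atom 1: O, bond orders sum to 2 (valence 2) → 0 H
  atom 2: C, bond orders sum to 3 (valence 4) → 1 H
  atom 3: C, bond orders sum to 3 (valence 4) → 1 H
  atom 4: C, bond orders sum to 2 (valence 4) → 2 H
  atom 5: C, bond orders sum to 1 (valence 4) → 3 H
  atom 6: C, bond orders sum to 2 (valence 4) → 2 H
  atom 7: C, bond orders sum to 2 (valence 4) → 2 H
  atom 8: C, bond orders sum to 3 (valence 4) → 1 H
  atom 9: O, bond orders sum to 2 (valence 2) → 0 H
Total hydrogens: 12.

12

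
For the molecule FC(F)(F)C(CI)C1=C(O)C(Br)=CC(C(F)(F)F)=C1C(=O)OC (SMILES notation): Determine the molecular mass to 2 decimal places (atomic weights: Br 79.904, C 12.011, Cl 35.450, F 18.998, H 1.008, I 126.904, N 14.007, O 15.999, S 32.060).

First, the molecular formula is C12H8BrF6IO3 (counting implicit H from valence).
  Br: 1 × 79.904 = 79.904
  C: 12 × 12.011 = 144.132
  F: 6 × 18.998 = 113.988
  H: 8 × 1.008 = 8.064
  I: 1 × 126.904 = 126.904
  O: 3 × 15.999 = 47.997
Sum: 1×79.904 + 12×12.011 + 6×18.998 + 8×1.008 + 1×126.904 + 3×15.999 = 520.989 → 520.99 g/mol.

520.99 g/mol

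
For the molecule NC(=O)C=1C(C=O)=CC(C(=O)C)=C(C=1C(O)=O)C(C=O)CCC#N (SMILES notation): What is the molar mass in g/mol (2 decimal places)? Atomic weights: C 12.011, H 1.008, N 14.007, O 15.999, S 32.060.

330.30 g/mol

First, the molecular formula is C16H14N2O6 (counting implicit H from valence).
  C: 16 × 12.011 = 192.176
  H: 14 × 1.008 = 14.112
  N: 2 × 14.007 = 28.014
  O: 6 × 15.999 = 95.994
Sum: 16×12.011 + 14×1.008 + 2×14.007 + 6×15.999 = 330.296 → 330.30 g/mol.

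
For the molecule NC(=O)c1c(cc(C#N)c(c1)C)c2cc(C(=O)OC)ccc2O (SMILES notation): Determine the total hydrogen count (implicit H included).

14

Walk through each heavy atom and fill implicit hydrogens from standard valence (C 4, N 3, O 2, S 2, halogen 1); for lowercase aromatic atoms, an aromatic c carries 1 H when it has two neighbours and 0 H with three, and aromatic n carries 0 H:
  atom 1: N, bond orders sum to 1 (valence 3) → 2 H
  atom 2: C, bond orders sum to 4 (valence 4) → 0 H
  atom 3: O, bond orders sum to 2 (valence 2) → 0 H
  atom 4: aromatic c, 3 neighbours → 0 H
  atom 5: aromatic c, 3 neighbours → 0 H
  atom 6: aromatic c, 2 neighbours → 1 H
  atom 7: aromatic c, 3 neighbours → 0 H
  atom 8: C, bond orders sum to 4 (valence 4) → 0 H
  atom 9: N, bond orders sum to 3 (valence 3) → 0 H
  atom 10: aromatic c, 3 neighbours → 0 H
  atom 11: aromatic c, 2 neighbours → 1 H
  atom 12: C, bond orders sum to 1 (valence 4) → 3 H
  atom 13: aromatic c, 3 neighbours → 0 H
  atom 14: aromatic c, 2 neighbours → 1 H
  atom 15: aromatic c, 3 neighbours → 0 H
  atom 16: C, bond orders sum to 4 (valence 4) → 0 H
  atom 17: O, bond orders sum to 2 (valence 2) → 0 H
  atom 18: O, bond orders sum to 2 (valence 2) → 0 H
  atom 19: C, bond orders sum to 1 (valence 4) → 3 H
  atom 20: aromatic c, 2 neighbours → 1 H
  atom 21: aromatic c, 2 neighbours → 1 H
  atom 22: aromatic c, 3 neighbours → 0 H
  atom 23: O, bond orders sum to 1 (valence 2) → 1 H
Total hydrogens: 14.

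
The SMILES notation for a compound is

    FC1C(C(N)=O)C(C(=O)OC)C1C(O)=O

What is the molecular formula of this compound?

C8H10FNO5

Walk through each heavy atom and fill implicit hydrogens from standard valence (C 4, N 3, O 2, S 2, halogen 1):
  atom 1: F (halogen, monovalent) → 0 H
  atom 2: C, bond orders sum to 3 (valence 4) → 1 H
  atom 3: C, bond orders sum to 3 (valence 4) → 1 H
  atom 4: C, bond orders sum to 4 (valence 4) → 0 H
  atom 5: N, bond orders sum to 1 (valence 3) → 2 H
  atom 6: O, bond orders sum to 2 (valence 2) → 0 H
  atom 7: C, bond orders sum to 3 (valence 4) → 1 H
  atom 8: C, bond orders sum to 4 (valence 4) → 0 H
  atom 9: O, bond orders sum to 2 (valence 2) → 0 H
  atom 10: O, bond orders sum to 2 (valence 2) → 0 H
  atom 11: C, bond orders sum to 1 (valence 4) → 3 H
  atom 12: C, bond orders sum to 3 (valence 4) → 1 H
  atom 13: C, bond orders sum to 4 (valence 4) → 0 H
  atom 14: O, bond orders sum to 1 (valence 2) → 1 H
  atom 15: O, bond orders sum to 2 (valence 2) → 0 H
Totals → C:8, H:10, F:1, N:1, O:5.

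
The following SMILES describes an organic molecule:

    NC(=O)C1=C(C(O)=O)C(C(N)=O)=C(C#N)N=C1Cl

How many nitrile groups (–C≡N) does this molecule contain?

The nitrile motif appears at heavy-atom position 14 in the SMILES.
Other groups present: 2 amide, 1 carboxylic acid.
Nitrile count: 1.

1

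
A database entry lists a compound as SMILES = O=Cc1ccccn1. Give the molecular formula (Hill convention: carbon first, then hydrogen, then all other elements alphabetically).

Walk through each heavy atom and fill implicit hydrogens from standard valence (C 4, N 3, O 2, S 2, halogen 1); for lowercase aromatic atoms, an aromatic c carries 1 H when it has two neighbours and 0 H with three, and aromatic n carries 0 H:
  atom 1: O, bond orders sum to 2 (valence 2) → 0 H
  atom 2: C, bond orders sum to 3 (valence 4) → 1 H
  atom 3: aromatic c, 3 neighbours → 0 H
  atom 4: aromatic c, 2 neighbours → 1 H
  atom 5: aromatic c, 2 neighbours → 1 H
  atom 6: aromatic c, 2 neighbours → 1 H
  atom 7: aromatic c, 2 neighbours → 1 H
  atom 8: aromatic n, 2 neighbours → 0 H
Totals → C:6, H:5, N:1, O:1.

C6H5NO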